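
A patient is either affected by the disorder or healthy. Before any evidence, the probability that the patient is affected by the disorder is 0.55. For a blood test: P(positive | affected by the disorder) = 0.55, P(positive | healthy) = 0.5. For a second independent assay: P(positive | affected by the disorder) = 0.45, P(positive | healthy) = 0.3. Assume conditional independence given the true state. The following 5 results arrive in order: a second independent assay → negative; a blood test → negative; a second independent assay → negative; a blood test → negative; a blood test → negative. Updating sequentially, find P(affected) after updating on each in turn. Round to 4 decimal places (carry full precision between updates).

After a second independent assay='negative': P(affected) = 0.55·0.5500 / (0.55·0.5500 + 0.7·0.4500) ≈ 0.4899
After a blood test='negative': P(affected) = 0.45·0.4899 / (0.45·0.4899 + 0.5·0.5101) ≈ 0.4636
After a second independent assay='negative': P(affected) = 0.55·0.4636 / (0.55·0.4636 + 0.7·0.5364) ≈ 0.4044
After a blood test='negative': P(affected) = 0.45·0.4044 / (0.45·0.4044 + 0.5·0.5956) ≈ 0.3793
After a blood test='negative': P(affected) = 0.45·0.3793 / (0.45·0.3793 + 0.5·0.6207) ≈ 0.3549

0.3549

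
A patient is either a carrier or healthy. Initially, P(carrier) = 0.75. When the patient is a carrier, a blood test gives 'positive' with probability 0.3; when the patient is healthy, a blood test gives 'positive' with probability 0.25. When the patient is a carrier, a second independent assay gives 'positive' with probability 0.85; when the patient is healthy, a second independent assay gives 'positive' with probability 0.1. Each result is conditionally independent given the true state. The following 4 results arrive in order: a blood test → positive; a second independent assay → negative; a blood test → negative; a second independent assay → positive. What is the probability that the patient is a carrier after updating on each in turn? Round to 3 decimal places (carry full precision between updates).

0.826

After a blood test='positive': P(carrier) = 0.3·0.7500 / (0.3·0.7500 + 0.25·0.2500) ≈ 0.7826
After a second independent assay='negative': P(carrier) = 0.15·0.7826 / (0.15·0.7826 + 0.9·0.2174) ≈ 0.3750
After a blood test='negative': P(carrier) = 0.7·0.3750 / (0.7·0.3750 + 0.75·0.6250) ≈ 0.3590
After a second independent assay='positive': P(carrier) = 0.85·0.3590 / (0.85·0.3590 + 0.1·0.6410) ≈ 0.8264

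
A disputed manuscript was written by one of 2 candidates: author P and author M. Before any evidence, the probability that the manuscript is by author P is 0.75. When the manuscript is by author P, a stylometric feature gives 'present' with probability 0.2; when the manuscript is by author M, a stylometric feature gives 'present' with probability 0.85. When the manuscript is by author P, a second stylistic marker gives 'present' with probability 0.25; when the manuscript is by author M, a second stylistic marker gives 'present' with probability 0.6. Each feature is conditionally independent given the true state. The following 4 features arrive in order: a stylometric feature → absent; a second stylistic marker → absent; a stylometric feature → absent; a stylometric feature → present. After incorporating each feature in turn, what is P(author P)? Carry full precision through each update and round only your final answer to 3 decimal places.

0.974

Apply Bayes' rule sequentially, carrying P(author P) forward.
After a stylometric feature='absent': P(author P) = 0.8·0.7500 / (0.8·0.7500 + 0.15·0.2500) ≈ 0.9412
After a second stylistic marker='absent': P(author P) = 0.75·0.9412 / (0.75·0.9412 + 0.4·0.0588) ≈ 0.9677
After a stylometric feature='absent': P(author P) = 0.8·0.9677 / (0.8·0.9677 + 0.15·0.0323) ≈ 0.9938
After a stylometric feature='present': P(author P) = 0.2·0.9938 / (0.2·0.9938 + 0.85·0.0062) ≈ 0.9741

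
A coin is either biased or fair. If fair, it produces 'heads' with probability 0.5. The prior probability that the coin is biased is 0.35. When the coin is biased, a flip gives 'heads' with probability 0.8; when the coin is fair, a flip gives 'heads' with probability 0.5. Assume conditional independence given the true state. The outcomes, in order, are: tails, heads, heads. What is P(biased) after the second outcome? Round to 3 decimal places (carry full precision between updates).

After 'tails': P(biased) = 0.2·0.3500 / (0.2·0.3500 + 0.5·0.6500) ≈ 0.1772
After 'heads': P(biased) = 0.8·0.1772 / (0.8·0.1772 + 0.5·0.8228) ≈ 0.2563

0.256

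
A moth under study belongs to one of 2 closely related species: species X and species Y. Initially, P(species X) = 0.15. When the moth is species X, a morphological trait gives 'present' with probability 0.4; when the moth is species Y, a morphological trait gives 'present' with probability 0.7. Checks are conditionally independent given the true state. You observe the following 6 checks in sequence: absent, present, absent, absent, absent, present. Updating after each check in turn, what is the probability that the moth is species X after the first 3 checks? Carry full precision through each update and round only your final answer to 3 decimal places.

0.287

After 'absent': P(species X) = 0.6·0.1500 / (0.6·0.1500 + 0.3·0.8500) ≈ 0.2609
After 'present': P(species X) = 0.4·0.2609 / (0.4·0.2609 + 0.7·0.7391) ≈ 0.1678
After 'absent': P(species X) = 0.6·0.1678 / (0.6·0.1678 + 0.3·0.8322) ≈ 0.2874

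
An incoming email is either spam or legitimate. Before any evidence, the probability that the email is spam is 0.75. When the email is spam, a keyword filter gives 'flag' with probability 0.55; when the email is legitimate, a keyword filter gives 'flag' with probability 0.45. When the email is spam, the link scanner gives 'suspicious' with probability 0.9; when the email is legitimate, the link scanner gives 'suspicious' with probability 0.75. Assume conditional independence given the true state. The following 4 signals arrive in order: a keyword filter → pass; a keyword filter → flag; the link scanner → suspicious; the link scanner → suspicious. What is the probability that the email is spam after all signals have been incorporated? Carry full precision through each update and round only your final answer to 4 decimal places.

After a keyword filter='pass': P(spam) = 0.45·0.7500 / (0.45·0.7500 + 0.55·0.2500) ≈ 0.7105
After a keyword filter='flag': P(spam) = 0.55·0.7105 / (0.55·0.7105 + 0.45·0.2895) ≈ 0.7500
After the link scanner='suspicious': P(spam) = 0.9·0.7500 / (0.9·0.7500 + 0.75·0.2500) ≈ 0.7826
After the link scanner='suspicious': P(spam) = 0.9·0.7826 / (0.9·0.7826 + 0.75·0.2174) ≈ 0.8120

0.8120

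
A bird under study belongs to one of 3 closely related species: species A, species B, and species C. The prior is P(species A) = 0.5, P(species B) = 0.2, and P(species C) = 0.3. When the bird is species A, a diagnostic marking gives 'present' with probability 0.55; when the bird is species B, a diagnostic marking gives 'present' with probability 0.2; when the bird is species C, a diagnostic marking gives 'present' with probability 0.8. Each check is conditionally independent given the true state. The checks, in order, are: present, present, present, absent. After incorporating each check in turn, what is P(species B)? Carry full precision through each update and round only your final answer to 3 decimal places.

After 'present': normaliser = 0.55·0.5000 + 0.2·0.2000 + 0.8·0.3000; P(species A) ≈ 0.4955, P(species B) ≈ 0.0721, P(species C) ≈ 0.4324
After 'present': normaliser = 0.55·0.4955 + 0.2·0.0721 + 0.8·0.4324; P(species A) ≈ 0.4306, P(species B) ≈ 0.0228, P(species C) ≈ 0.5466
After 'present': normaliser = 0.55·0.4306 + 0.2·0.0228 + 0.8·0.5466; P(species A) ≈ 0.3490, P(species B) ≈ 0.0067, P(species C) ≈ 0.6443
After 'absent': normaliser = 0.45·0.3490 + 0.8·0.0067 + 0.2·0.6443; P(species A) ≈ 0.5391, P(species B) ≈ 0.0184, P(species C) ≈ 0.4424

0.018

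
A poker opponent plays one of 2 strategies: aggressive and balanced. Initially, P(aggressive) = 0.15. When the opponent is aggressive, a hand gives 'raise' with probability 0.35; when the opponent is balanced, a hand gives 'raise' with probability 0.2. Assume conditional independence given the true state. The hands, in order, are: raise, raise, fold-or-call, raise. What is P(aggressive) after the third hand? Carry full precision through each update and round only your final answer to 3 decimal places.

0.305

After 'raise': P(aggressive) = 0.35·0.1500 / (0.35·0.1500 + 0.2·0.8500) ≈ 0.2360
After 'raise': P(aggressive) = 0.35·0.2360 / (0.35·0.2360 + 0.2·0.7640) ≈ 0.3508
After 'fold-or-call': P(aggressive) = 0.65·0.3508 / (0.65·0.3508 + 0.8·0.6492) ≈ 0.3051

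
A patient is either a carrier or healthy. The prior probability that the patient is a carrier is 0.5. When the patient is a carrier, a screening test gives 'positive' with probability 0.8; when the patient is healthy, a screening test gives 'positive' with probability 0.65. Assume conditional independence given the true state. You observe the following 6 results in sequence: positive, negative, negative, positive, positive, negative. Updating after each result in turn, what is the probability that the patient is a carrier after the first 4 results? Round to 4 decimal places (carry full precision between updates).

Apply Bayes' rule sequentially, carrying P(carrier) forward.
After 'positive': P(carrier) = 0.8·0.5000 / (0.8·0.5000 + 0.65·0.5000) ≈ 0.5517
After 'negative': P(carrier) = 0.2·0.5517 / (0.2·0.5517 + 0.35·0.4483) ≈ 0.4129
After 'negative': P(carrier) = 0.2·0.4129 / (0.2·0.4129 + 0.35·0.5871) ≈ 0.2867
After 'positive': P(carrier) = 0.8·0.2867 / (0.8·0.2867 + 0.65·0.7133) ≈ 0.3309

0.3309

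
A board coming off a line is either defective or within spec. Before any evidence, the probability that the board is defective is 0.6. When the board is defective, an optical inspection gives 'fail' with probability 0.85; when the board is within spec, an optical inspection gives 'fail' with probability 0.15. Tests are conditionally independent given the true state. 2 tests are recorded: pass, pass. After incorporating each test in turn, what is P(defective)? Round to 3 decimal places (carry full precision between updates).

After 'pass': P(defective) = 0.15·0.6000 / (0.15·0.6000 + 0.85·0.4000) ≈ 0.2093
After 'pass': P(defective) = 0.15·0.2093 / (0.15·0.2093 + 0.85·0.7907) ≈ 0.0446

0.045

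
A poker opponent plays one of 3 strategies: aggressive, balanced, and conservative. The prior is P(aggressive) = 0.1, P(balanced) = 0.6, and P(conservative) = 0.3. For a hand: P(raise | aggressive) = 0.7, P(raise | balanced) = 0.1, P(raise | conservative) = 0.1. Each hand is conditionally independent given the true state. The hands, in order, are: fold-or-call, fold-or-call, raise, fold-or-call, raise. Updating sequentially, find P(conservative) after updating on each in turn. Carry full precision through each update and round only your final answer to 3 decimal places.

0.277

Each posterior becomes the prior for the next update.
After 'fold-or-call': normaliser = 0.3·0.1000 + 0.9·0.6000 + 0.9·0.3000; P(aggressive) ≈ 0.0357, P(balanced) ≈ 0.6429, P(conservative) ≈ 0.3214
After 'fold-or-call': normaliser = 0.3·0.0357 + 0.9·0.6429 + 0.9·0.3214; P(aggressive) ≈ 0.0122, P(balanced) ≈ 0.6585, P(conservative) ≈ 0.3293
After 'raise': normaliser = 0.7·0.0122 + 0.1·0.6585 + 0.1·0.3293; P(aggressive) ≈ 0.0795, P(balanced) ≈ 0.6136, P(conservative) ≈ 0.3068
After 'fold-or-call': normaliser = 0.3·0.0795 + 0.9·0.6136 + 0.9·0.3068; P(aggressive) ≈ 0.0280, P(balanced) ≈ 0.6480, P(conservative) ≈ 0.3240
After 'raise': normaliser = 0.7·0.0280 + 0.1·0.6480 + 0.1·0.3240; P(aggressive) ≈ 0.1678, P(balanced) ≈ 0.5548, P(conservative) ≈ 0.2774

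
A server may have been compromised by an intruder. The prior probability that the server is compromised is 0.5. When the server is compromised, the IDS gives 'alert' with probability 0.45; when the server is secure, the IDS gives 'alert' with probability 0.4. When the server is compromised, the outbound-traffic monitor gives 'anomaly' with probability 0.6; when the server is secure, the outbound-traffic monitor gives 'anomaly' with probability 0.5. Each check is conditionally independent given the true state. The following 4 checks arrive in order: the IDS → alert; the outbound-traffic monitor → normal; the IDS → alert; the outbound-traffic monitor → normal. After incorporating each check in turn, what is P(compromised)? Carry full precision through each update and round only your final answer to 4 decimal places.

0.4475

After the IDS='alert': P(compromised) = 0.45·0.5000 / (0.45·0.5000 + 0.4·0.5000) ≈ 0.5294
After the outbound-traffic monitor='normal': P(compromised) = 0.4·0.5294 / (0.4·0.5294 + 0.5·0.4706) ≈ 0.4737
After the IDS='alert': P(compromised) = 0.45·0.4737 / (0.45·0.4737 + 0.4·0.5263) ≈ 0.5031
After the outbound-traffic monitor='normal': P(compromised) = 0.4·0.5031 / (0.4·0.5031 + 0.5·0.4969) ≈ 0.4475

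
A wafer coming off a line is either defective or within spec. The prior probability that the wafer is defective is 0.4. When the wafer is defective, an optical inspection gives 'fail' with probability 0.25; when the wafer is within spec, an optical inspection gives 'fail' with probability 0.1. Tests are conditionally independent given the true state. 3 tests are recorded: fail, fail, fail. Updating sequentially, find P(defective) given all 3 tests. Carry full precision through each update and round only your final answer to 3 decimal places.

0.912

After 'fail': P(defective) = 0.25·0.4000 / (0.25·0.4000 + 0.1·0.6000) ≈ 0.6250
After 'fail': P(defective) = 0.25·0.6250 / (0.25·0.6250 + 0.1·0.3750) ≈ 0.8065
After 'fail': P(defective) = 0.25·0.8065 / (0.25·0.8065 + 0.1·0.1935) ≈ 0.9124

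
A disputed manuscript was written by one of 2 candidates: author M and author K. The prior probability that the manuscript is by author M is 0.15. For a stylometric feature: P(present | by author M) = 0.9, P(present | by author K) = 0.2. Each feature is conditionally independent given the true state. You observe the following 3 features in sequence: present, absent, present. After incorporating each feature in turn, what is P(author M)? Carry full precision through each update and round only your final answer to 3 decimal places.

Apply Bayes' rule sequentially, carrying P(author M) forward.
After 'present': P(author M) = 0.9·0.1500 / (0.9·0.1500 + 0.2·0.8500) ≈ 0.4426
After 'absent': P(author M) = 0.1·0.4426 / (0.1·0.4426 + 0.8·0.5574) ≈ 0.0903
After 'present': P(author M) = 0.9·0.0903 / (0.9·0.0903 + 0.2·0.9097) ≈ 0.3088

0.309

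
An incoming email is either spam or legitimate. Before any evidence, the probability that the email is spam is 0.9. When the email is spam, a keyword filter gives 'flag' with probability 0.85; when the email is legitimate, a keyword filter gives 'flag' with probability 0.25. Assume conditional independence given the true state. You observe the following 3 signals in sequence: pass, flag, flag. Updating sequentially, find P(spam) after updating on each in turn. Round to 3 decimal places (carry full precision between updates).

Each posterior becomes the prior for the next update.
After 'pass': P(spam) = 0.15·0.9000 / (0.15·0.9000 + 0.75·0.1000) ≈ 0.6429
After 'flag': P(spam) = 0.85·0.6429 / (0.85·0.6429 + 0.25·0.3571) ≈ 0.8596
After 'flag': P(spam) = 0.85·0.8596 / (0.85·0.8596 + 0.25·0.1404) ≈ 0.9541

0.954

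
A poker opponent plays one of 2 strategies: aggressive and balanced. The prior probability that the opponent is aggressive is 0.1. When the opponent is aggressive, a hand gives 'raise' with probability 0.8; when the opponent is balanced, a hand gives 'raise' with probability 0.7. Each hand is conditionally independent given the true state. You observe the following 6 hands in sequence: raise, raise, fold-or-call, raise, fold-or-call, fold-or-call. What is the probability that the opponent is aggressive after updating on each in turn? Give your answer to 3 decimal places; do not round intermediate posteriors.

0.047

After 'raise': P(aggressive) = 0.8·0.1000 / (0.8·0.1000 + 0.7·0.9000) ≈ 0.1127
After 'raise': P(aggressive) = 0.8·0.1127 / (0.8·0.1127 + 0.7·0.8873) ≈ 0.1267
After 'fold-or-call': P(aggressive) = 0.2·0.1267 / (0.2·0.1267 + 0.3·0.8733) ≈ 0.0882
After 'raise': P(aggressive) = 0.8·0.0882 / (0.8·0.0882 + 0.7·0.9118) ≈ 0.0996
After 'fold-or-call': P(aggressive) = 0.2·0.0996 / (0.2·0.0996 + 0.3·0.9004) ≈ 0.0687
After 'fold-or-call': P(aggressive) = 0.2·0.0687 / (0.2·0.0687 + 0.3·0.9313) ≈ 0.0468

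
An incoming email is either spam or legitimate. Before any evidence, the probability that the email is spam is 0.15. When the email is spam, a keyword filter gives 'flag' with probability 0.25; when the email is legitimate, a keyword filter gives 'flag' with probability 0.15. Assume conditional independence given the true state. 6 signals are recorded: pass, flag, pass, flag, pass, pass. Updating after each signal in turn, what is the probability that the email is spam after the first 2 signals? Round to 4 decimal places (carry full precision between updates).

After 'pass': P(spam) = 0.75·0.1500 / (0.75·0.1500 + 0.85·0.8500) ≈ 0.1347
After 'flag': P(spam) = 0.25·0.1347 / (0.25·0.1347 + 0.15·0.8653) ≈ 0.2060

0.2060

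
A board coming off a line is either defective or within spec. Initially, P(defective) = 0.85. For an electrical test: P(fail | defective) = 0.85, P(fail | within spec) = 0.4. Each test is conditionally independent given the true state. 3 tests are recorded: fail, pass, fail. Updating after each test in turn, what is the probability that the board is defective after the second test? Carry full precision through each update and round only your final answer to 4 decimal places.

Apply Bayes' rule sequentially, carrying P(defective) forward.
After 'fail': P(defective) = 0.85·0.8500 / (0.85·0.8500 + 0.4·0.1500) ≈ 0.9233
After 'pass': P(defective) = 0.15·0.9233 / (0.15·0.9233 + 0.6·0.0767) ≈ 0.7506

0.7506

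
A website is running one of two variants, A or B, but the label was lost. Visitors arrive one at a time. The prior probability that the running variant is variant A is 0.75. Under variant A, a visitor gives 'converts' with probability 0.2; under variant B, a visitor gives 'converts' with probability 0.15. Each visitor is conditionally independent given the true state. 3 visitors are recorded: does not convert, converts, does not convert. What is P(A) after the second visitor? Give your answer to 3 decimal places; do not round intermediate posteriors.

0.790

Apply Bayes' rule sequentially, carrying P(A) forward.
After 'does not convert': P(A) = 0.8·0.7500 / (0.8·0.7500 + 0.85·0.2500) ≈ 0.7385
After 'converts': P(A) = 0.2·0.7385 / (0.2·0.7385 + 0.15·0.2615) ≈ 0.7901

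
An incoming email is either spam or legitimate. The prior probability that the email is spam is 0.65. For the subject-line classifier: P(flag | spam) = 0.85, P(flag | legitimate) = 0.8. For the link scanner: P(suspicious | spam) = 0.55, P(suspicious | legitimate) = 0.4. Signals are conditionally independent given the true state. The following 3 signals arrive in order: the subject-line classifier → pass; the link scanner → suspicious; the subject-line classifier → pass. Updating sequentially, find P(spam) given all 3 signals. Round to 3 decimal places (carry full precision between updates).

0.590

Apply Bayes' rule sequentially, carrying P(spam) forward.
After the subject-line classifier='pass': P(spam) = 0.15·0.6500 / (0.15·0.6500 + 0.2·0.3500) ≈ 0.5821
After the link scanner='suspicious': P(spam) = 0.55·0.5821 / (0.55·0.5821 + 0.4·0.4179) ≈ 0.6570
After the subject-line classifier='pass': P(spam) = 0.15·0.6570 / (0.15·0.6570 + 0.2·0.3430) ≈ 0.5896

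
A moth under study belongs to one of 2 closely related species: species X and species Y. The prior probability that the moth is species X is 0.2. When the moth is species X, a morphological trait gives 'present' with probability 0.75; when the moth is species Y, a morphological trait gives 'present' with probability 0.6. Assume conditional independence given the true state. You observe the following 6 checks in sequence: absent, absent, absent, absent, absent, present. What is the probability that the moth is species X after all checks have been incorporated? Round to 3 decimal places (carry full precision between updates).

0.029

Apply Bayes' rule sequentially, carrying P(species X) forward.
After 'absent': P(species X) = 0.25·0.2000 / (0.25·0.2000 + 0.4·0.8000) ≈ 0.1351
After 'absent': P(species X) = 0.25·0.1351 / (0.25·0.1351 + 0.4·0.8649) ≈ 0.0890
After 'absent': P(species X) = 0.25·0.0890 / (0.25·0.0890 + 0.4·0.9110) ≈ 0.0575
After 'absent': P(species X) = 0.25·0.0575 / (0.25·0.0575 + 0.4·0.9425) ≈ 0.0367
After 'absent': P(species X) = 0.25·0.0367 / (0.25·0.0367 + 0.4·0.9633) ≈ 0.0233
After 'present': P(species X) = 0.75·0.0233 / (0.75·0.0233 + 0.6·0.9767) ≈ 0.0289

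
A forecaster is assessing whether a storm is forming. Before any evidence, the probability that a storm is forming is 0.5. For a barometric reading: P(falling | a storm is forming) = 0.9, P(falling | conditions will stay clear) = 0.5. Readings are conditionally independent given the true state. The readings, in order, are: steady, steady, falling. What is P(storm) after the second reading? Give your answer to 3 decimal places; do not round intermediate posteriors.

After 'steady': P(storm) = 0.1·0.5000 / (0.1·0.5000 + 0.5·0.5000) ≈ 0.1667
After 'steady': P(storm) = 0.1·0.1667 / (0.1·0.1667 + 0.5·0.8333) ≈ 0.0385

0.038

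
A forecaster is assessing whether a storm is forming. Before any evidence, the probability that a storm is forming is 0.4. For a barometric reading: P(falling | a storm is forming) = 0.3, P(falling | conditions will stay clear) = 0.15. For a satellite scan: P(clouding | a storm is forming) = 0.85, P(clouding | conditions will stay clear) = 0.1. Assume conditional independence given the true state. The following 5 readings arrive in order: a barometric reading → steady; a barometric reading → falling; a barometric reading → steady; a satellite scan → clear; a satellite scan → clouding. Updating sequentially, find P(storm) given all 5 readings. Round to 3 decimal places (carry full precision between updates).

After a barometric reading='steady': P(storm) = 0.7·0.4000 / (0.7·0.4000 + 0.85·0.6000) ≈ 0.3544
After a barometric reading='falling': P(storm) = 0.3·0.3544 / (0.3·0.3544 + 0.15·0.6456) ≈ 0.5234
After a barometric reading='steady': P(storm) = 0.7·0.5234 / (0.7·0.5234 + 0.85·0.4766) ≈ 0.4749
After a satellite scan='clear': P(storm) = 0.15·0.4749 / (0.15·0.4749 + 0.9·0.5251) ≈ 0.1310
After a satellite scan='clouding': P(storm) = 0.85·0.1310 / (0.85·0.1310 + 0.1·0.8690) ≈ 0.5616

0.562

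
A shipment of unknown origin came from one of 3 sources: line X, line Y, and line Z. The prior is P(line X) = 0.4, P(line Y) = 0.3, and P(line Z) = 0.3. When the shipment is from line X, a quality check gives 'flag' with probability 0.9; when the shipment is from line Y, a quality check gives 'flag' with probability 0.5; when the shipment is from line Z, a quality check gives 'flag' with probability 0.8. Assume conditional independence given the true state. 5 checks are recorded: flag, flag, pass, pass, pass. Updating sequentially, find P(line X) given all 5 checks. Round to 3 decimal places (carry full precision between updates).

0.029

After 'flag': normaliser = 0.9·0.4000 + 0.5·0.3000 + 0.8·0.3000; P(line X) ≈ 0.4800, P(line Y) ≈ 0.2000, P(line Z) ≈ 0.3200
After 'flag': normaliser = 0.9·0.4800 + 0.5·0.2000 + 0.8·0.3200; P(line X) ≈ 0.5482, P(line Y) ≈ 0.1269, P(line Z) ≈ 0.3249
After 'pass': normaliser = 0.1·0.5482 + 0.5·0.1269 + 0.2·0.3249; P(line X) ≈ 0.2992, P(line Y) ≈ 0.3463, P(line Z) ≈ 0.3546
After 'pass': normaliser = 0.1·0.2992 + 0.5·0.3463 + 0.2·0.3546; P(line X) ≈ 0.1092, P(line Y) ≈ 0.6320, P(line Z) ≈ 0.2588
After 'pass': normaliser = 0.1·0.1092 + 0.5·0.6320 + 0.2·0.2588; P(line X) ≈ 0.0288, P(line Y) ≈ 0.8344, P(line Z) ≈ 0.1367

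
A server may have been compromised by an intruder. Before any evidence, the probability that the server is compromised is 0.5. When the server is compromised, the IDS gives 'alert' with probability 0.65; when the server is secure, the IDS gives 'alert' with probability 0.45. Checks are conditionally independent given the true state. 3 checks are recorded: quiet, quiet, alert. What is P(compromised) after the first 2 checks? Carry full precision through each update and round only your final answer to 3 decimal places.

After 'quiet': P(compromised) = 0.35·0.5000 / (0.35·0.5000 + 0.55·0.5000) ≈ 0.3889
After 'quiet': P(compromised) = 0.35·0.3889 / (0.35·0.3889 + 0.55·0.6111) ≈ 0.2882

0.288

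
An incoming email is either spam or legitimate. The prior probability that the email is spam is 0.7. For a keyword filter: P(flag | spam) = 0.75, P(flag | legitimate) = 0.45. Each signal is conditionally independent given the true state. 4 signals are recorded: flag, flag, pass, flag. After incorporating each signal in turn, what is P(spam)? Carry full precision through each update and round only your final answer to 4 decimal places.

After 'flag': P(spam) = 0.75·0.7000 / (0.75·0.7000 + 0.45·0.3000) ≈ 0.7955
After 'flag': P(spam) = 0.75·0.7955 / (0.75·0.7955 + 0.45·0.2045) ≈ 0.8663
After 'pass': P(spam) = 0.25·0.8663 / (0.25·0.8663 + 0.55·0.1337) ≈ 0.7466
After 'flag': P(spam) = 0.75·0.7466 / (0.75·0.7466 + 0.45·0.2534) ≈ 0.8308

0.8308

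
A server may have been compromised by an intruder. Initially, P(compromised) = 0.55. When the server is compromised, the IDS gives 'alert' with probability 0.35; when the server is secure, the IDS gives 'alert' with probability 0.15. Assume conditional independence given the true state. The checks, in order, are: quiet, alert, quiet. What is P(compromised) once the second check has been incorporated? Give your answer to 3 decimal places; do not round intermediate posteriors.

0.686

After 'quiet': P(compromised) = 0.65·0.5500 / (0.65·0.5500 + 0.85·0.4500) ≈ 0.4831
After 'alert': P(compromised) = 0.35·0.4831 / (0.35·0.4831 + 0.15·0.5169) ≈ 0.6856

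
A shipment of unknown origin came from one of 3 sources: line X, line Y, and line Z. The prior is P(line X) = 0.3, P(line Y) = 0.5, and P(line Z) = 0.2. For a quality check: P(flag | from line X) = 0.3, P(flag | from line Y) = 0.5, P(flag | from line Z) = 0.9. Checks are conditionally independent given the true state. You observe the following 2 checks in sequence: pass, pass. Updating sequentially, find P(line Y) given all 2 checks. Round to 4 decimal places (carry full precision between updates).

After 'pass': normaliser = 0.7·0.3000 + 0.5·0.5000 + 0.1·0.2000; P(line X) ≈ 0.4375, P(line Y) ≈ 0.5208, P(line Z) ≈ 0.0417
After 'pass': normaliser = 0.7·0.4375 + 0.5·0.5208 + 0.1·0.0417; P(line X) ≈ 0.5365, P(line Y) ≈ 0.4562, P(line Z) ≈ 0.0073

0.4562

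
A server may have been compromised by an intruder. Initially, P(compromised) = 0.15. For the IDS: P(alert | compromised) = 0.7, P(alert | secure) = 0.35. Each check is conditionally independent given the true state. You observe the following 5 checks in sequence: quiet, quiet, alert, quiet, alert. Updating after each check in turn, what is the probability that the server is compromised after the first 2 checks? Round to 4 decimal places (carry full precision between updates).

After 'quiet': P(compromised) = 0.3·0.1500 / (0.3·0.1500 + 0.65·0.8500) ≈ 0.0753
After 'quiet': P(compromised) = 0.3·0.0753 / (0.3·0.0753 + 0.65·0.9247) ≈ 0.0362

0.0362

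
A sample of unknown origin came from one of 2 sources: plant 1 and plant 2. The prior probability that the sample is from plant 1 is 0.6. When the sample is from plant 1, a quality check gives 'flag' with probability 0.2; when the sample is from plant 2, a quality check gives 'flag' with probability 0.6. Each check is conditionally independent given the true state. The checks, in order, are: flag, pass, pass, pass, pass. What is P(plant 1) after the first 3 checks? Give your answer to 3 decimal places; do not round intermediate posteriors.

0.667

After 'flag': P(plant 1) = 0.2·0.6000 / (0.2·0.6000 + 0.6·0.4000) ≈ 0.3333
After 'pass': P(plant 1) = 0.8·0.3333 / (0.8·0.3333 + 0.4·0.6667) ≈ 0.5000
After 'pass': P(plant 1) = 0.8·0.5000 / (0.8·0.5000 + 0.4·0.5000) ≈ 0.6667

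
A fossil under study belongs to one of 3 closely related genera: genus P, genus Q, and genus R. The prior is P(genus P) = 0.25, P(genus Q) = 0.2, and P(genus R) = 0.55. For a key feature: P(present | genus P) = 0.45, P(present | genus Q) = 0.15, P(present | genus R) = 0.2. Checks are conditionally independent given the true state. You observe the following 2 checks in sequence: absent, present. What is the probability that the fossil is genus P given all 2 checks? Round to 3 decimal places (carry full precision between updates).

After 'absent': normaliser = 0.55·0.2500 + 0.85·0.2000 + 0.8·0.5500; P(genus P) ≈ 0.1839, P(genus Q) ≈ 0.2274, P(genus R) ≈ 0.5886
After 'present': normaliser = 0.45·0.1839 + 0.15·0.2274 + 0.2·0.5886; P(genus P) ≈ 0.3528, P(genus Q) ≈ 0.1454, P(genus R) ≈ 0.5018

0.353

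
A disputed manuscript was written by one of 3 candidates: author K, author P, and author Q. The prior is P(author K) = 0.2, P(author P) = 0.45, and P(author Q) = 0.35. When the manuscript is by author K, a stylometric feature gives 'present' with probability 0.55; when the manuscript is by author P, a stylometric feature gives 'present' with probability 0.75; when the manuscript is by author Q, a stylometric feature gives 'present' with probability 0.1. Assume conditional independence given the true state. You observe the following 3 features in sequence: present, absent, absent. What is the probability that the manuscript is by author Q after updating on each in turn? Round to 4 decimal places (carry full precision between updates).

0.3953

Each posterior becomes the prior for the next update.
After 'present': normaliser = 0.55·0.2000 + 0.75·0.4500 + 0.1·0.3500; P(author K) ≈ 0.2280, P(author P) ≈ 0.6995, P(author Q) ≈ 0.0725
After 'absent': normaliser = 0.45·0.2280 + 0.25·0.6995 + 0.9·0.0725; P(author K) ≈ 0.2993, P(author P) ≈ 0.5102, P(author Q) ≈ 0.1905
After 'absent': normaliser = 0.45·0.2993 + 0.25·0.5102 + 0.9·0.1905; P(author K) ≈ 0.3106, P(author P) ≈ 0.2941, P(author Q) ≈ 0.3953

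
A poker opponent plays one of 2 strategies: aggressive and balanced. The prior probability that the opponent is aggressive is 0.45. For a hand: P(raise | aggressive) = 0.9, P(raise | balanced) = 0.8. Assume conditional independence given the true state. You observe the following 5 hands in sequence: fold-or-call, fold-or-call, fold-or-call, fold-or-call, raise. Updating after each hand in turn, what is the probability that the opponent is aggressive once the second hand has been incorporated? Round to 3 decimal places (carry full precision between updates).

Apply Bayes' rule sequentially, carrying P(aggressive) forward.
After 'fold-or-call': P(aggressive) = 0.1·0.4500 / (0.1·0.4500 + 0.2·0.5500) ≈ 0.2903
After 'fold-or-call': P(aggressive) = 0.1·0.2903 / (0.1·0.2903 + 0.2·0.7097) ≈ 0.1698

0.170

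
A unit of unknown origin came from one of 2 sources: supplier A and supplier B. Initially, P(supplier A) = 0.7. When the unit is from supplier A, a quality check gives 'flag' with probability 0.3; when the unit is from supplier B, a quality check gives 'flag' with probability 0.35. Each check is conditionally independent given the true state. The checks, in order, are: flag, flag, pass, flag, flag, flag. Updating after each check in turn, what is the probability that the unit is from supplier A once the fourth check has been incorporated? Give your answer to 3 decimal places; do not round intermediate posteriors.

0.613

After 'flag': P(supplier A) = 0.3·0.7000 / (0.3·0.7000 + 0.35·0.3000) ≈ 0.6667
After 'flag': P(supplier A) = 0.3·0.6667 / (0.3·0.6667 + 0.35·0.3333) ≈ 0.6316
After 'pass': P(supplier A) = 0.7·0.6316 / (0.7·0.6316 + 0.65·0.3684) ≈ 0.6486
After 'flag': P(supplier A) = 0.3·0.6486 / (0.3·0.6486 + 0.35·0.3514) ≈ 0.6128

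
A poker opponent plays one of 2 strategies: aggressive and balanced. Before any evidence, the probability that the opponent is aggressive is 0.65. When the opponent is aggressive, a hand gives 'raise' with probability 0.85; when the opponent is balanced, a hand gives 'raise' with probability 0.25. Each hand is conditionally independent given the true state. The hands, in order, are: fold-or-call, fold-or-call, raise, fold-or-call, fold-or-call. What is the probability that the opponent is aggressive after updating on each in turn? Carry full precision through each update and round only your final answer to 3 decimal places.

0.010

After 'fold-or-call': P(aggressive) = 0.15·0.6500 / (0.15·0.6500 + 0.75·0.3500) ≈ 0.2708
After 'fold-or-call': P(aggressive) = 0.15·0.2708 / (0.15·0.2708 + 0.75·0.7292) ≈ 0.0691
After 'raise': P(aggressive) = 0.85·0.0691 / (0.85·0.0691 + 0.25·0.9309) ≈ 0.2016
After 'fold-or-call': P(aggressive) = 0.15·0.2016 / (0.15·0.2016 + 0.75·0.7984) ≈ 0.0481
After 'fold-or-call': P(aggressive) = 0.15·0.0481 / (0.15·0.0481 + 0.75·0.9519) ≈ 0.0100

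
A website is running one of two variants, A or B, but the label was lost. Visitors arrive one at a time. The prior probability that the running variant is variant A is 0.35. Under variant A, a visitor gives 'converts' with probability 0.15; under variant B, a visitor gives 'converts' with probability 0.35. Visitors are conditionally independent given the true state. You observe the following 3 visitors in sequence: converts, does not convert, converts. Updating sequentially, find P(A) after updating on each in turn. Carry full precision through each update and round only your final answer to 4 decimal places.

0.1145

After 'converts': P(A) = 0.15·0.3500 / (0.15·0.3500 + 0.35·0.6500) ≈ 0.1875
After 'does not convert': P(A) = 0.85·0.1875 / (0.85·0.1875 + 0.65·0.8125) ≈ 0.2318
After 'converts': P(A) = 0.15·0.2318 / (0.15·0.2318 + 0.35·0.7682) ≈ 0.1145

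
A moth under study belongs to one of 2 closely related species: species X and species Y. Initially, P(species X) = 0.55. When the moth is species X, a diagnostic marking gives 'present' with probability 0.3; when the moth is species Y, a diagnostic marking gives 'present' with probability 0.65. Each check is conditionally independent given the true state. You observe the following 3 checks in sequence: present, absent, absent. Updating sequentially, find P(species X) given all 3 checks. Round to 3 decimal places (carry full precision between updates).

0.693

After 'present': P(species X) = 0.3·0.5500 / (0.3·0.5500 + 0.65·0.4500) ≈ 0.3607
After 'absent': P(species X) = 0.7·0.3607 / (0.7·0.3607 + 0.35·0.6393) ≈ 0.5301
After 'absent': P(species X) = 0.7·0.5301 / (0.7·0.5301 + 0.35·0.4699) ≈ 0.6929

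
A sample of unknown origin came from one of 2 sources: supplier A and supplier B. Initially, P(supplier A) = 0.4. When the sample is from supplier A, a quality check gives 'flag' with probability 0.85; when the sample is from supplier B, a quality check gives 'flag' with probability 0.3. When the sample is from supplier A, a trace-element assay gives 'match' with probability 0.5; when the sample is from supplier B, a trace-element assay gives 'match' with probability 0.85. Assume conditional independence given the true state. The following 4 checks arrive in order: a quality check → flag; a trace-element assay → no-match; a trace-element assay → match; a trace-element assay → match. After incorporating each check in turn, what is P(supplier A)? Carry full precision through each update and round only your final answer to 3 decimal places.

After a quality check='flag': P(supplier A) = 0.85·0.4000 / (0.85·0.4000 + 0.3·0.6000) ≈ 0.6538
After a trace-element assay='no-match': P(supplier A) = 0.5·0.6538 / (0.5·0.6538 + 0.15·0.3462) ≈ 0.8629
After a trace-element assay='match': P(supplier A) = 0.5·0.8629 / (0.5·0.8629 + 0.85·0.1371) ≈ 0.7874
After a trace-element assay='match': P(supplier A) = 0.5·0.7874 / (0.5·0.7874 + 0.85·0.2126) ≈ 0.6854

0.685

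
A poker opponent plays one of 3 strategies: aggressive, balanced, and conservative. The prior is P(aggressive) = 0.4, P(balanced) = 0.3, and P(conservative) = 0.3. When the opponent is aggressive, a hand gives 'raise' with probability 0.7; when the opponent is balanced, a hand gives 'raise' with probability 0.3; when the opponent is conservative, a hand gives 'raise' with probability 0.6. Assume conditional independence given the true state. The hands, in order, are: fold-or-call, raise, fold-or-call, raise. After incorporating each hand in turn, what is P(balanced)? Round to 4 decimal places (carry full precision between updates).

Apply Bayes' rule sequentially, carrying P(balanced) forward.
After 'fold-or-call': normaliser = 0.3·0.4000 + 0.7·0.3000 + 0.4·0.3000; P(aggressive) ≈ 0.2667, P(balanced) ≈ 0.4667, P(conservative) ≈ 0.2667
After 'raise': normaliser = 0.7·0.2667 + 0.3·0.4667 + 0.6·0.2667; P(aggressive) ≈ 0.3836, P(balanced) ≈ 0.2877, P(conservative) ≈ 0.3288
After 'fold-or-call': normaliser = 0.3·0.3836 + 0.7·0.2877 + 0.4·0.3288; P(aggressive) ≈ 0.2569, P(balanced) ≈ 0.4495, P(conservative) ≈ 0.2936
After 'raise': normaliser = 0.7·0.2569 + 0.3·0.4495 + 0.6·0.2936; P(aggressive) ≈ 0.3664, P(balanced) ≈ 0.2748, P(conservative) ≈ 0.3589

0.2748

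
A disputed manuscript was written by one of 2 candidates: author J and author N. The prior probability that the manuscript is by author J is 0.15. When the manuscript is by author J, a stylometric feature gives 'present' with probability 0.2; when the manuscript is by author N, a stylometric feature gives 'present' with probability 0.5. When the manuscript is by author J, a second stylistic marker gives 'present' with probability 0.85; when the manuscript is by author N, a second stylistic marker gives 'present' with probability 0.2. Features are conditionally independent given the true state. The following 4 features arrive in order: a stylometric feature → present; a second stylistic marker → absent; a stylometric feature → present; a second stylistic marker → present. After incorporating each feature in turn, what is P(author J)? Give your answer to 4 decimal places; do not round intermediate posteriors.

0.0220

After a stylometric feature='present': P(author J) = 0.2·0.1500 / (0.2·0.1500 + 0.5·0.8500) ≈ 0.0659
After a second stylistic marker='absent': P(author J) = 0.15·0.0659 / (0.15·0.0659 + 0.8·0.9341) ≈ 0.0131
After a stylometric feature='present': P(author J) = 0.2·0.0131 / (0.2·0.0131 + 0.5·0.9869) ≈ 0.0053
After a second stylistic marker='present': P(author J) = 0.85·0.0053 / (0.85·0.0053 + 0.2·0.9947) ≈ 0.0220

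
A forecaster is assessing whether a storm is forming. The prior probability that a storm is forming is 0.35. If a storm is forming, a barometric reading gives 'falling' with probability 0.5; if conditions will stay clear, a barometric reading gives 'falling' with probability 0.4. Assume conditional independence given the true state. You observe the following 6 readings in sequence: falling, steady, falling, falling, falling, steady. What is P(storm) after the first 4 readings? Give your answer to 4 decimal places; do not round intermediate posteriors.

After 'falling': P(storm) = 0.5·0.3500 / (0.5·0.3500 + 0.4·0.6500) ≈ 0.4023
After 'steady': P(storm) = 0.5·0.4023 / (0.5·0.4023 + 0.6·0.5977) ≈ 0.3593
After 'falling': P(storm) = 0.5·0.3593 / (0.5·0.3593 + 0.4·0.6407) ≈ 0.4122
After 'falling': P(storm) = 0.5·0.4122 / (0.5·0.4122 + 0.4·0.5878) ≈ 0.4671

0.4671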